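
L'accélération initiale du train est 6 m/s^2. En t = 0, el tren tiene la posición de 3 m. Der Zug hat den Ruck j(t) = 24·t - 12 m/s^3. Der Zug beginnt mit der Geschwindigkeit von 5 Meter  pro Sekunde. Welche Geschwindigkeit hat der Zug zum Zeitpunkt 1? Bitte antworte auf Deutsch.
Um dies zu lösen, müssen wir 2 Stammfunktionen unserer Gleichung für den Ruck j(t) = 24·t - 12 finden. Die Stammfunktion von dem Ruck ist die Beschleunigung. Mit a(0) = 6 erhalten wir a(t) = 12·t^2 - 12·t + 6. Durch Integration von der Beschleunigung und Verwendung der Anfangsbedingung v(0) = 5, erhalten wir v(t) = 4·t^3 - 6·t^2 + 6·t + 5. Aus der Gleichung für die Geschwindigkeit v(t) = 4·t^3 - 6·t^2 + 6·t + 5, setzen wir t = 1 ein und erhalten v = 9.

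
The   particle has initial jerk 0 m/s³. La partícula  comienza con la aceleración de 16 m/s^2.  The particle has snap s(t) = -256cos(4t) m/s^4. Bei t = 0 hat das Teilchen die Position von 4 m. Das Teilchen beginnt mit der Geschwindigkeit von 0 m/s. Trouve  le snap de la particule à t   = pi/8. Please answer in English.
Using s(t) = -256·cos(4·t) and substituting t = pi/8, we find s = 0.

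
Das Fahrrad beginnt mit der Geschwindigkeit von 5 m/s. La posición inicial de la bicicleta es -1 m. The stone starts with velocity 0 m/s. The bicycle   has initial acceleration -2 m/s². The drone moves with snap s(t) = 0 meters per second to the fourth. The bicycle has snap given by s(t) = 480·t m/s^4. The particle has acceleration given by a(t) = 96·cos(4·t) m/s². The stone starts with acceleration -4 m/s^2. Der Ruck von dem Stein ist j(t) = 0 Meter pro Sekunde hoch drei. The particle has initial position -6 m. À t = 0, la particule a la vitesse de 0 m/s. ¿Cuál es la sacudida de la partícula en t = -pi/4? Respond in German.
Wir müssen unsere Gleichung für die Beschleunigung a(t) = 96·cos(4·t) 1-mal ableiten. Durch Ableiten von der Beschleunigung erhalten wir den Ruck: j(t) = -384·sin(4·t). Aus der Gleichung für den Ruck j(t) = -384·sin(4·t), setzen wir t = -pi/4 ein und erhalten j = 0.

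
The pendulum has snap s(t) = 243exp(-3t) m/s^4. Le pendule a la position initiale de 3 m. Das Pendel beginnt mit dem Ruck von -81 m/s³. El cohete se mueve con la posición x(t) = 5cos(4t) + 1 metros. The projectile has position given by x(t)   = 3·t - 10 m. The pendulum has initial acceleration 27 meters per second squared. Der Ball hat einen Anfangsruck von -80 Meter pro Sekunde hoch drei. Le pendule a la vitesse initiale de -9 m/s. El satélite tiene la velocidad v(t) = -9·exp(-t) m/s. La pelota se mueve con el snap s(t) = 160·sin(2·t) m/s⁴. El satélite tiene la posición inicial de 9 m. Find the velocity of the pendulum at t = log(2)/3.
We need to integrate our snap equation s(t) = 243·exp(-3·t) 3 times. Integrating snap and using the initial condition j(0) = -81, we get j(t) = -81·exp(-3·t). Finding the integral of j(t) and using a(0) = 27: a(t) = 27·exp(-3·t). Integrating acceleration and using the initial condition v(0) = -9, we get v(t) = -9·exp(-3·t). Using v(t) = -9·exp(-3·t) and substituting t = log(2)/3, we find v = -9/2.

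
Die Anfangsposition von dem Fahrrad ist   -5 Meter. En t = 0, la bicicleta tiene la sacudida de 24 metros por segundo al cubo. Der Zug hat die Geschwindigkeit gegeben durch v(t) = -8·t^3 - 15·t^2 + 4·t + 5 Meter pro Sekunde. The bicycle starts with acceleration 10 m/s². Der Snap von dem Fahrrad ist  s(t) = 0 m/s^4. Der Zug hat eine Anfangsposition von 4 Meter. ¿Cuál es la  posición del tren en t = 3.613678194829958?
Debemos encontrar la integral de nuestra ecuación de la velocidad v(t) = -8·t^3 - 15·t^2 + 4·t + 5 1 vez. La antiderivada de la velocidad es la posición. Usando x(0) = 4, obtenemos x(t) = -2·t^4 - 5·t^3 + 2·t^2 + 5·t + 4. Tenemos la posición x(t) = -2·t^4 - 5·t^3 + 2·t^2 + 5·t + 4. Sustituyendo t = 3.613678194829958: x(3.613678194829958) = -528.821155068768.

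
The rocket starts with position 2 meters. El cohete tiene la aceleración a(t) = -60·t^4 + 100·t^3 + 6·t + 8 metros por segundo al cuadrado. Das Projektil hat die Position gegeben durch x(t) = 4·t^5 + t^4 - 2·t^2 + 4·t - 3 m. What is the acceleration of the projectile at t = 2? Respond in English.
We must differentiate our position equation x(t) = 4·t^5 + t^4 - 2·t^2 + 4·t - 3 2 times. Taking d/dt of x(t), we find v(t) = 20·t^4 + 4·t^3 - 4·t + 4. Differentiating velocity, we get acceleration: a(t) = 80·t^3 + 12·t^2 - 4. From the given acceleration equation a(t) = 80·t^3 + 12·t^2 - 4, we substitute t = 2 to get a = 684.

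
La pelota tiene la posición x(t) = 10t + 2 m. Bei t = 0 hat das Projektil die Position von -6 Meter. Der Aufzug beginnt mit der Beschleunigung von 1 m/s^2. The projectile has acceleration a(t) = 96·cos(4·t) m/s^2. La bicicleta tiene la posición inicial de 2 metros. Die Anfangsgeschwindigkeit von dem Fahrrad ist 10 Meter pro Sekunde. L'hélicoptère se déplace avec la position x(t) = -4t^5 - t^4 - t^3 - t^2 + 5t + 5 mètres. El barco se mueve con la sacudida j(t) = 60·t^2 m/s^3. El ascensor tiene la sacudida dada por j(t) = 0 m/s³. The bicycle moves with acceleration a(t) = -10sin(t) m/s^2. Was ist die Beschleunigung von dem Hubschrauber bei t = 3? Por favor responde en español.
Partiendo de la posición x(t) = -4·t^5 - t^4 - t^3 - t^2 + 5·t + 5, tomamos 2 derivadas. La derivada de la posición da la velocidad: v(t) = -20·t^4 - 4·t^3 - 3·t^2 - 2·t + 5. Tomando d/dt de v(t), encontramos a(t) = -80·t^3 - 12·t^2 - 6·t - 2. De la ecuación de la aceleración a(t) = -80·t^3 - 12·t^2 - 6·t - 2, sustituimos t = 3 para obtener a = -2288.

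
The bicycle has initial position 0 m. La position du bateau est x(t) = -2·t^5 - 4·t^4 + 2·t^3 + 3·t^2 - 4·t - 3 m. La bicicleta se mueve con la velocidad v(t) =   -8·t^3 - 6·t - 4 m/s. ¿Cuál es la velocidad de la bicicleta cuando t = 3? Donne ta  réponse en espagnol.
Usando v(t) = -8·t^3 - 6·t - 4 y sustituyendo t = 3, encontramos v = -238.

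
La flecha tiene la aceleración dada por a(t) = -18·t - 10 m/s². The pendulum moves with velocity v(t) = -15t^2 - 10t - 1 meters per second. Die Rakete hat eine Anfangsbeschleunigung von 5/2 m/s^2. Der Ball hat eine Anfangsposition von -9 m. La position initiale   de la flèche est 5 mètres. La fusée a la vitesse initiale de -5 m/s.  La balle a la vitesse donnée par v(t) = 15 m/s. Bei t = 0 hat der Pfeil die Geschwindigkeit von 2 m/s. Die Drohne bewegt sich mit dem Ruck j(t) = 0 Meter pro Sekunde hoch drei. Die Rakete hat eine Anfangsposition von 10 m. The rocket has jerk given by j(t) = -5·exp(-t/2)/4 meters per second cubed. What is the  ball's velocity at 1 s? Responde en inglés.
Using v(t) = 15 and substituting t = 1, we find v = 15.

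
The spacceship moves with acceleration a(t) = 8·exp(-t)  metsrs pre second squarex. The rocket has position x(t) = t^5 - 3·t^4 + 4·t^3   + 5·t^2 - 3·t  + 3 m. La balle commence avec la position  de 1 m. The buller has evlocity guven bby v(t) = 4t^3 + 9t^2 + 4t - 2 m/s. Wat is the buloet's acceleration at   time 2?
To solve this, we need to take 1 derivative of our velocity equation v(t) = 4·t^3 + 9·t^2 + 4·t - 2. Taking d/dt of v(t), we find a(t) = 12·t^2 + 18·t + 4. Using a(t) = 12·t^2 + 18·t + 4 and substituting t = 2, we find a = 88.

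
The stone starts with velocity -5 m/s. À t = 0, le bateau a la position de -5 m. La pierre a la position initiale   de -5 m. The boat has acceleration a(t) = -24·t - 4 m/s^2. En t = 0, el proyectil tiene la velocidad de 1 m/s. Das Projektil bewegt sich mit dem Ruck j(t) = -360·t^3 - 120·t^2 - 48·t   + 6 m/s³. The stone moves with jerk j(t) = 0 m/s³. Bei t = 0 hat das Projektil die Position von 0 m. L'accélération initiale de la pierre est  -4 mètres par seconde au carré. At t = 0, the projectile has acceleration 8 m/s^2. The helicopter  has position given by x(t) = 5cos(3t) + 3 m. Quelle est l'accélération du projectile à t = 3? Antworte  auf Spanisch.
Debemos encontrar la integral de nuestra ecuación de la sacudida j(t) = -360·t^3 - 120·t^2 - 48·t + 6 1 vez. Integrando la sacudida y usando la condición inicial a(0) = 8, obtenemos a(t) = -90·t^4 - 40·t^3 - 24·t^2 + 6·t + 8. Tenemos la aceleración a(t) = -90·t^4 - 40·t^3 - 24·t^2 + 6·t + 8. Sustituyendo t = 3: a(3) = -8560.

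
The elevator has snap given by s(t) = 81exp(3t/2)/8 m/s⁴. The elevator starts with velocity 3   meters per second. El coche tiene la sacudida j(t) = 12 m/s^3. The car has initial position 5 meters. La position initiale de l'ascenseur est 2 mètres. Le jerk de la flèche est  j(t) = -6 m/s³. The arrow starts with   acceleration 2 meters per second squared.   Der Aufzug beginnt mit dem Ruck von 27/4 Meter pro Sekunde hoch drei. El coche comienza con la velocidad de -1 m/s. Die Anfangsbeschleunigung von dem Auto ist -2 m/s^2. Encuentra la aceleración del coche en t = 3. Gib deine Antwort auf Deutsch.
Ausgehend von dem Ruck j(t) = 12, nehmen wir 1 Integral. Das Integral von dem Ruck ist die Beschleunigung. Mit a(0) = -2 erhalten wir a(t) = 12·t - 2. Mit a(t) = 12·t - 2 und Einsetzen von t = 3, finden wir a = 34.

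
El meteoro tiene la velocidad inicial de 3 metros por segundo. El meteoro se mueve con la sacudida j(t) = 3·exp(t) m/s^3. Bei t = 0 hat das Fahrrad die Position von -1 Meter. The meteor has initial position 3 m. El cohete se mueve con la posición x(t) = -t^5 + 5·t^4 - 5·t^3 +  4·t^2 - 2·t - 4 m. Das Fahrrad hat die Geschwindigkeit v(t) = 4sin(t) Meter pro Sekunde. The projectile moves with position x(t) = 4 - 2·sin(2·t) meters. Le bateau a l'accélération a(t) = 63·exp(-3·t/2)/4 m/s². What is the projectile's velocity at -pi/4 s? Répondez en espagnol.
Debemos derivar nuestra ecuación de la posición x(t) = 4 - 2·sin(2·t) 1 vez. Derivando la posición, obtenemos la velocidad: v(t) = -4·cos(2·t). Usando v(t) = -4·cos(2·t) y sustituyendo t = -pi/4, encontramos v = 0.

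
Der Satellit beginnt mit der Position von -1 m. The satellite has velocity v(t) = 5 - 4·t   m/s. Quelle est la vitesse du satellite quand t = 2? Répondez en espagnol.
De la ecuación de la velocidad v(t) = 5 - 4·t, sustituimos t = 2 para obtener v = -3.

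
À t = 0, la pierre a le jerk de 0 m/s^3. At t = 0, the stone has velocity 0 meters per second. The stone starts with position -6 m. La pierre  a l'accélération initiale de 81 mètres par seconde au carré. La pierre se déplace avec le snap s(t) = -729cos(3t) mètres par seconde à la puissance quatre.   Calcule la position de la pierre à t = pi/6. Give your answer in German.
Um dies zu lösen, müssen wir 4 Integrale unserer Gleichung für den Snap s(t) = -729·cos(3·t) finden. Mit ∫s(t)dt und Anwendung von j(0) = 0, finden wir j(t) = -243·sin(3·t). Durch Integration von dem Ruck und Verwendung der Anfangsbedingung a(0) = 81, erhalten wir a(t) = 81·cos(3·t). Durch Integration von der Beschleunigung und Verwendung der Anfangsbedingung v(0) = 0, erhalten wir v(t) = 27·sin(3·t). Die Stammfunktion von der Geschwindigkeit ist die Position. Mit x(0) = -6 erhalten wir x(t) = 3 - 9·cos(3·t). Mit x(t) = 3 - 9·cos(3·t) und Einsetzen von t = pi/6, finden wir x = 3.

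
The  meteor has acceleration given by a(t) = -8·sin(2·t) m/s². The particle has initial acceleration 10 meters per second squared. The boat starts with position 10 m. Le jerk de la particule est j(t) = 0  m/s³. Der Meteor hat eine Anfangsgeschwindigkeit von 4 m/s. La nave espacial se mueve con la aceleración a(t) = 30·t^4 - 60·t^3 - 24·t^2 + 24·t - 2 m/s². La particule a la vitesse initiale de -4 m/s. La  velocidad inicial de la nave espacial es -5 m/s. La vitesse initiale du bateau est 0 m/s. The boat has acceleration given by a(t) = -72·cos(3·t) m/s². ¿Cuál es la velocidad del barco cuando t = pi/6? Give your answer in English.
To solve this, we need to take 1 integral of our acceleration equation a(t) = -72·cos(3·t). The antiderivative of acceleration, with v(0) = 0, gives velocity: v(t) = -24·sin(3·t). From the given velocity equation v(t) = -24·sin(3·t), we substitute t = pi/6 to get v = -24.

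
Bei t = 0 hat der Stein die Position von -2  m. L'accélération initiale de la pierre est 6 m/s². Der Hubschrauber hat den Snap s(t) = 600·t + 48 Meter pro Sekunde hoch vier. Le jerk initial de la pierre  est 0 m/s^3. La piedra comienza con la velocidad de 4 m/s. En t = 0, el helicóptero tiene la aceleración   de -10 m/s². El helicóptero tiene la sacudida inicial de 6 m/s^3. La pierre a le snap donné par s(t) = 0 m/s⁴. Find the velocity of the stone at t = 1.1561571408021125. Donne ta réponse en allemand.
Um dies zu lösen, müssen wir 3 Integrale unserer Gleichung für den Snap s(t) = 0 finden. Das Integral von dem Snap ist der Ruck. Mit j(0) = 0 erhalten wir j(t) = 0. Mit ∫j(t)dt und Anwendung von a(0) = 6, finden wir a(t) = 6. Die Stammfunktion von der Beschleunigung, mit v(0) = 4, ergibt die Geschwindigkeit: v(t) = 6·t + 4. Wir haben die Geschwindigkeit v(t) = 6·t + 4. Durch Einsetzen von t = 1.1561571408021125: v(1.1561571408021125) = 10.9369428448127.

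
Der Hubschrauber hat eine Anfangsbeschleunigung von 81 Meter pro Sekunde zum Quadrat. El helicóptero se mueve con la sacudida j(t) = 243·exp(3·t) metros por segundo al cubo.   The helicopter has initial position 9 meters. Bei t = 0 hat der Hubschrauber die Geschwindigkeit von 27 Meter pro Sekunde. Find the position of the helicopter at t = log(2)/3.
Starting from jerk j(t) = 243·exp(3·t), we take 3 antiderivatives. Integrating jerk and using the initial condition a(0) = 81, we get a(t) = 81·exp(3·t). The antiderivative of acceleration is velocity. Using v(0) = 27, we get v(t) = 27·exp(3·t). Integrating velocity and using the initial condition x(0) = 9, we get x(t) = 9·exp(3·t). We have position x(t) = 9·exp(3·t). Substituting t = log(2)/3: x(log(2)/3) = 18.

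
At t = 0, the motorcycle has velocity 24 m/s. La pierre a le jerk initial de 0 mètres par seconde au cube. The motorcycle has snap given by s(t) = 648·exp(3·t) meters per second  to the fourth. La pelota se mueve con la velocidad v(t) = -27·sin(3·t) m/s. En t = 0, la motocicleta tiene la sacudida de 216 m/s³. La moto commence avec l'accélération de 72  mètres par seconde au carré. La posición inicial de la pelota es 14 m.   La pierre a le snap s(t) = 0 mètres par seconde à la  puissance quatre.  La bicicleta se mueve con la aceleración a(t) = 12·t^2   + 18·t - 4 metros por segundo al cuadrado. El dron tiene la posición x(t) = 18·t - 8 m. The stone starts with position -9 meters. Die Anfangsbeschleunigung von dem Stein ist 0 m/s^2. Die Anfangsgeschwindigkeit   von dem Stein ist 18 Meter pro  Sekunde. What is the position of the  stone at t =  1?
To solve this, we need to take 4 antiderivatives of our snap equation s(t) = 0. Finding the integral of s(t) and using j(0) = 0: j(t) = 0. The integral of jerk is acceleration. Using a(0) = 0, we get a(t) = 0. The integral of acceleration is velocity. Using v(0) = 18, we get v(t) = 18. The integral of velocity is position. Using x(0) = -9, we get x(t) = 18·t - 9. Using x(t) = 18·t - 9 and substituting t = 1, we find x = 9.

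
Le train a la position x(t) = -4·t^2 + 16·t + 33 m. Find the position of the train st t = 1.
We have position x(t) = -4·t^2 + 16·t + 33. Substituting t = 1: x(1) = 45.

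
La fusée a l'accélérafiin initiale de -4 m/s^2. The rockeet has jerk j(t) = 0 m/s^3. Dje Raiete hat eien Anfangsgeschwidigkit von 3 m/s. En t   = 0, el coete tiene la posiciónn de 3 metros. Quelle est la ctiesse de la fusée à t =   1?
Pour résoudre ceci, nous devons prendre 2 intégrales de notre équation du jerk j(t) = 0. En intégrant le jerk et en utilisant la condition initiale a(0) = -4, nous obtenons a(t) = -4. La primitive de l'accélération est la vitesse. En utilisant v(0) = 3, nous obtenons v(t) = 3 - 4·t. En utilisant v(t) = 3 - 4·t et en substituant t = 1, nous trouvons v = -1.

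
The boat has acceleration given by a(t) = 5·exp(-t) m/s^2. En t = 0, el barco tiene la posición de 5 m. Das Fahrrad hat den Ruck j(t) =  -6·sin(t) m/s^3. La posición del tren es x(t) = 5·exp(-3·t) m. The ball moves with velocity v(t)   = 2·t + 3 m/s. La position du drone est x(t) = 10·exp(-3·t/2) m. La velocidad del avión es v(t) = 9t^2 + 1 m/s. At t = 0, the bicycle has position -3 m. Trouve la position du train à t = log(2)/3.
Nous avons la position x(t) = 5·exp(-3·t). En substituant t = log(2)/3: x(log(2)/3) = 5/2.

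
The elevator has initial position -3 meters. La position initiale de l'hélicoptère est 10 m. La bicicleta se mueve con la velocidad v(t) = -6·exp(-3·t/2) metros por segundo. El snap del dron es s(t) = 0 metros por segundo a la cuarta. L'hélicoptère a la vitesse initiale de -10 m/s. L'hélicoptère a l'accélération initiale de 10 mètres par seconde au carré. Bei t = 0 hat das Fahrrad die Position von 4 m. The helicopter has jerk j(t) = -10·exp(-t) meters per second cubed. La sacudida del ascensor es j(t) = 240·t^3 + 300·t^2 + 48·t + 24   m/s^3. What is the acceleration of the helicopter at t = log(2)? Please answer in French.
Pour résoudre ceci, nous devons prendre 1 primitive de notre équation du jerk j(t) = -10·exp(-t). La primitive du jerk, avec a(0) = 10, donne l'accélération: a(t) = 10·exp(-t). En utilisant a(t) = 10·exp(-t) et en substituant t = log(2), nous trouvons a = 5.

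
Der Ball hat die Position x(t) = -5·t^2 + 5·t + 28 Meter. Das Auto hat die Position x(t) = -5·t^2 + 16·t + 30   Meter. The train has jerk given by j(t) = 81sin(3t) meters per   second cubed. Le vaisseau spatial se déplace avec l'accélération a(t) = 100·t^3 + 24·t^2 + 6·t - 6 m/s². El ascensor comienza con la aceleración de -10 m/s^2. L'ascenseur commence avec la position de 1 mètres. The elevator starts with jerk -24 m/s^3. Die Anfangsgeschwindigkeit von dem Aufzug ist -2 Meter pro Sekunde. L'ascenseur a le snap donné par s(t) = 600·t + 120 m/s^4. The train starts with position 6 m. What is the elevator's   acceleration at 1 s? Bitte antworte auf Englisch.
To solve this, we need to take 2 integrals of our snap equation s(t) = 600·t + 120. The antiderivative of snap, with j(0) = -24, gives jerk: j(t) = 300·t^2 + 120·t - 24. The integral of jerk is acceleration. Using a(0) = -10, we get a(t) = 100·t^3 + 60·t^2 - 24·t - 10. We have acceleration a(t) = 100·t^3 + 60·t^2 - 24·t - 10. Substituting t = 1: a(1) = 126.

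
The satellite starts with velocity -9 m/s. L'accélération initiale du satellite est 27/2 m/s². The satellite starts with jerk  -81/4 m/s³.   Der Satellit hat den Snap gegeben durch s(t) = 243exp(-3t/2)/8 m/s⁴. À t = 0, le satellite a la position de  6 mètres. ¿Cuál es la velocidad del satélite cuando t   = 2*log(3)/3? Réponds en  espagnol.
Para resolver esto, necesitamos tomar 3 integrales de nuestra ecuación del snap s(t) = 243·exp(-3·t/2)/8. Integrando el snap y usando la condición inicial j(0) = -81/4, obtenemos j(t) = -81·exp(-3·t/2)/4. La integral de la sacudida, con a(0) = 27/2, da la aceleración: a(t) = 27·exp(-3·t/2)/2. La antiderivada de la aceleración, con v(0) = -9, da la velocidad: v(t) = -9·exp(-3·t/2). De la ecuación de la velocidad v(t) = -9·exp(-3·t/2), sustituimos t = 2*log(3)/3 para obtener v = -3.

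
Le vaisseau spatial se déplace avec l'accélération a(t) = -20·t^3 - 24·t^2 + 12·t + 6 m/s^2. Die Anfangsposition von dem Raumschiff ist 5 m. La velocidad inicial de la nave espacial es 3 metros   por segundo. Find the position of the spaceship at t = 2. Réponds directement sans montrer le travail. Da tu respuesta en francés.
À t = 2, x = -25.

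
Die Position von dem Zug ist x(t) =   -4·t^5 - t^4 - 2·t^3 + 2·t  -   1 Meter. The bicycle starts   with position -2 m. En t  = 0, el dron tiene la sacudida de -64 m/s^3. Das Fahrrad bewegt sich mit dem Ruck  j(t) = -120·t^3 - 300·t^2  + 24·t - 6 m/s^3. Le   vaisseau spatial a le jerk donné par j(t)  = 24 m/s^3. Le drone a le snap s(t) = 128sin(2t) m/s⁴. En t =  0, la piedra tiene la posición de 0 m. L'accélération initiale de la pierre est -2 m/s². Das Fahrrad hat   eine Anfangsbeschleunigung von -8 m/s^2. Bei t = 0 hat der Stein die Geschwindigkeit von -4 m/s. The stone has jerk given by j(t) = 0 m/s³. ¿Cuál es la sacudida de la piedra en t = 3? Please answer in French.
Nous avons le jerk j(t) = 0. En substituant t = 3: j(3) = 0.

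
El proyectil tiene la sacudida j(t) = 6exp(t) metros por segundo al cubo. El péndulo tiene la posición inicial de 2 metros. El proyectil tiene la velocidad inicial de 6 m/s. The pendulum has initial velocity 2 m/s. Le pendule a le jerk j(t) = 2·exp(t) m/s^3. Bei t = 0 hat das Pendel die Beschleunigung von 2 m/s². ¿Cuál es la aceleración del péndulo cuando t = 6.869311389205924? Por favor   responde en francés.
En partant du jerk j(t) = 2·exp(t), nous prenons 1 primitive. En prenant ∫j(t)dt et en appliquant a(0) = 2, nous trouvons a(t) = 2·exp(t). De l'équation de l'accélération a(t) = 2·exp(t), nous substituons t = 6.869311389205924 pour obtenir a = 1924.57139458172.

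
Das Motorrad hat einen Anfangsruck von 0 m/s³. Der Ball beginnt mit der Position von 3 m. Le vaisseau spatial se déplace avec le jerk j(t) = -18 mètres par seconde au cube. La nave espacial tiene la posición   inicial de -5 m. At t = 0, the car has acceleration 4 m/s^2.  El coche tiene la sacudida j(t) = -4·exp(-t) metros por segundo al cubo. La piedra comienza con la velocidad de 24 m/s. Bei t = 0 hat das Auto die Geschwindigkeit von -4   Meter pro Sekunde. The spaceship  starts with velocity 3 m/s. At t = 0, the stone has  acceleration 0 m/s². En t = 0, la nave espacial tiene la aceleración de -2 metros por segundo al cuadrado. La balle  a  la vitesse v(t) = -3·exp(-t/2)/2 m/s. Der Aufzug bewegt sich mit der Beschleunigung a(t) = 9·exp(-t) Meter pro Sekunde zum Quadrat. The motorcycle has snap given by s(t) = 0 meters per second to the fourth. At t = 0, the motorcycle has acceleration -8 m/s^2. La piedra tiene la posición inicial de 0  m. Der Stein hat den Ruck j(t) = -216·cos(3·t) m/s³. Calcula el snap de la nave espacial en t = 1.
Partiendo de la sacudida j(t) = -18, tomamos 1 derivada. Derivando la sacudida, obtenemos el snap: s(t) = 0. De la ecuación del snap s(t) = 0, sustituimos t = 1 para obtener s = 0.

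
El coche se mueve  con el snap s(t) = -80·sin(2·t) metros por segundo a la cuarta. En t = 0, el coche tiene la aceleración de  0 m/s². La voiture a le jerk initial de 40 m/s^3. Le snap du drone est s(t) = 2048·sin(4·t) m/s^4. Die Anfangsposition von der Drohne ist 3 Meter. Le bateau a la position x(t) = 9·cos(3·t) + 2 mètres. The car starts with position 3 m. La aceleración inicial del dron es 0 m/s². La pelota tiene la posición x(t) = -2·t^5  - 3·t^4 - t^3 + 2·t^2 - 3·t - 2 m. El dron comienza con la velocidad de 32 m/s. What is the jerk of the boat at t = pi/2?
Starting from position x(t) = 9·cos(3·t) + 2, we take 3 derivatives. Differentiating position, we get velocity: v(t) = -27·sin(3·t). Differentiating velocity, we get acceleration: a(t) = -81·cos(3·t). The derivative of acceleration gives jerk: j(t) = 243·sin(3·t). From the given jerk equation j(t) = 243·sin(3·t), we substitute t = pi/2 to get j = -243.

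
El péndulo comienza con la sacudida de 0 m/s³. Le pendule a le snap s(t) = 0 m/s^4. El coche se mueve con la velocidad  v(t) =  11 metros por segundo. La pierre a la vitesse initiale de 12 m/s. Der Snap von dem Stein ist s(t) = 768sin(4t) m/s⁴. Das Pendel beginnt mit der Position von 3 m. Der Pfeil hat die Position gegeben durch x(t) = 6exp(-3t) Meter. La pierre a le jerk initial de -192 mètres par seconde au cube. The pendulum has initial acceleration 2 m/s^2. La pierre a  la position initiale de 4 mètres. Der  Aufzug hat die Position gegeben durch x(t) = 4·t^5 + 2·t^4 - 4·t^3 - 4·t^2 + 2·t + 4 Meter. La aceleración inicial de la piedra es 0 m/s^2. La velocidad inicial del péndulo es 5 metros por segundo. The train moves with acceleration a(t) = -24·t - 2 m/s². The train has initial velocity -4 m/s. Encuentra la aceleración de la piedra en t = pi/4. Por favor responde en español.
Para resolver esto, necesitamos tomar 2 antiderivadas de nuestra ecuación del snap s(t) = 768·sin(4·t). Integrando el snap y usando la condición inicial j(0) = -192, obtenemos j(t) = -192·cos(4·t). La antiderivada de la sacudida, con a(0) = 0, da la aceleración: a(t) = -48·sin(4·t). De la ecuación de la aceleración a(t) = -48·sin(4·t), sustituimos t = pi/4 para obtener a = 0.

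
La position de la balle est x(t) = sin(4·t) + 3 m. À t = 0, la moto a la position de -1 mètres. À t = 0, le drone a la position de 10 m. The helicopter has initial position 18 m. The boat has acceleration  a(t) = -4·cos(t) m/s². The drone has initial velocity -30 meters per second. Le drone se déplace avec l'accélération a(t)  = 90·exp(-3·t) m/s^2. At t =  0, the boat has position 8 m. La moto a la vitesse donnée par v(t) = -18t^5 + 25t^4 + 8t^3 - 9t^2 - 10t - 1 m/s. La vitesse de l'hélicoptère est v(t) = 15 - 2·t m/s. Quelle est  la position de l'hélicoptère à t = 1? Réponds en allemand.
Wir müssen die Stammfunktion unserer Gleichung für die Geschwindigkeit v(t) = 15 - 2·t 1-mal finden. Durch Integration von der Geschwindigkeit und Verwendung der Anfangsbedingung x(0) = 18, erhalten wir x(t) = -t^2 + 15·t + 18. Wir haben die Position x(t) = -t^2 + 15·t + 18. Durch Einsetzen von t = 1: x(1) = 32.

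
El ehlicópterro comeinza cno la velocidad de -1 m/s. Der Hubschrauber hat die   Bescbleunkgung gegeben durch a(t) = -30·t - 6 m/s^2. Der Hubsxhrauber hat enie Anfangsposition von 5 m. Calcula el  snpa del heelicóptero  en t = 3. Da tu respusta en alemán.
Ausgehend von der Beschleunigung a(t) = -30·t - 6, nehmen wir 2 Ableitungen. Die Ableitung von der Beschleunigung ergibt den Ruck: j(t) = -30. Durch Ableiten von dem Ruck erhalten wir den Snap: s(t) = 0. Wir haben den Snap s(t) = 0. Durch Einsetzen von t = 3: s(3) = 0.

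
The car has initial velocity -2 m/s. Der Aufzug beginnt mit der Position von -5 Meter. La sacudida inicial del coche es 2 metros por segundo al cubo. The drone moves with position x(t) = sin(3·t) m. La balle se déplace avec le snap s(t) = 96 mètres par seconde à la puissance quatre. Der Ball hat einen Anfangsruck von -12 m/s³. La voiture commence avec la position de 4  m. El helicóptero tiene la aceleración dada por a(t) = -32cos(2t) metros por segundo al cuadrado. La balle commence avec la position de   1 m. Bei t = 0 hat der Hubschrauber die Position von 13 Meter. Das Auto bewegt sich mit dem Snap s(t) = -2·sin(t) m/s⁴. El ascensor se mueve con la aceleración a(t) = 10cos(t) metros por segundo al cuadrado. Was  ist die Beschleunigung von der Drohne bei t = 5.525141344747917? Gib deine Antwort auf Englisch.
Starting from position x(t) = sin(3·t), we take 2 derivatives. The derivative of position gives velocity: v(t) = 3·cos(3·t). Taking d/dt of v(t), we find a(t) = -9·sin(3·t). Using a(t) = -9·sin(3·t) and substituting t = 5.525141344747917, we find a = 6.86420198458897.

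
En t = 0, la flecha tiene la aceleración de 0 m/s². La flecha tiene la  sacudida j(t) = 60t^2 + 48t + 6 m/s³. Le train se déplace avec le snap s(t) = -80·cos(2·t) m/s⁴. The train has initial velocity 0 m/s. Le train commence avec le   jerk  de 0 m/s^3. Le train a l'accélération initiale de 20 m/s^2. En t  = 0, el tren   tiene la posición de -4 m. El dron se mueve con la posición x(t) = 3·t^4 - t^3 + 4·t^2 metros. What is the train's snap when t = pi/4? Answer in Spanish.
Tenemos el snap s(t) = -80·cos(2·t). Sustituyendo t = pi/4: s(pi/4) = 0.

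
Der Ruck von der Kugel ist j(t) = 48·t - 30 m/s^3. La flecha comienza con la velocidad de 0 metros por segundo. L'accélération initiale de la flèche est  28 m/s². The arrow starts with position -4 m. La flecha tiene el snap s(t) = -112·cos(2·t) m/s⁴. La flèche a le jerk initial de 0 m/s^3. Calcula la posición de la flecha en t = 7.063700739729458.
Para resolver esto, necesitamos tomar 4 integrales de nuestra ecuación del snap s(t) = -112·cos(2·t). La antiderivada del snap es la sacudida. Usando j(0) = 0, obtenemos j(t) = -56·sin(2·t). Integrando la sacudida y usando la condición inicial a(0) = 28, obtenemos a(t) = 28·cos(2·t). La integral de la aceleración, con v(0) = 0, da la velocidad: v(t) = 14·sin(2·t). La integral de la velocidad es la posición. Usando x(0) = -4, obtenemos x(t) = 3 - 7·cos(2·t). Tenemos la posición x(t) = 3 - 7·cos(2·t). Sustituyendo t = 7.063700739729458: x(7.063700739729458) = 2.93164285461724.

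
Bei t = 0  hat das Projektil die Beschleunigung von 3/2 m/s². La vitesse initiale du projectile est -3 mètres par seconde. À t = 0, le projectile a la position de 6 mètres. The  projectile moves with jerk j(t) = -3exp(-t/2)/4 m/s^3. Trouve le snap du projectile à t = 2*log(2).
Nous devons dériver notre équation du jerk j(t) = -3·exp(-t/2)/4 1 fois. En dérivant le jerk, nous obtenons le snap: s(t) = 3·exp(-t/2)/8. En utilisant s(t) = 3·exp(-t/2)/8 et en substituant t = 2*log(2), nous trouvons s = 3/16.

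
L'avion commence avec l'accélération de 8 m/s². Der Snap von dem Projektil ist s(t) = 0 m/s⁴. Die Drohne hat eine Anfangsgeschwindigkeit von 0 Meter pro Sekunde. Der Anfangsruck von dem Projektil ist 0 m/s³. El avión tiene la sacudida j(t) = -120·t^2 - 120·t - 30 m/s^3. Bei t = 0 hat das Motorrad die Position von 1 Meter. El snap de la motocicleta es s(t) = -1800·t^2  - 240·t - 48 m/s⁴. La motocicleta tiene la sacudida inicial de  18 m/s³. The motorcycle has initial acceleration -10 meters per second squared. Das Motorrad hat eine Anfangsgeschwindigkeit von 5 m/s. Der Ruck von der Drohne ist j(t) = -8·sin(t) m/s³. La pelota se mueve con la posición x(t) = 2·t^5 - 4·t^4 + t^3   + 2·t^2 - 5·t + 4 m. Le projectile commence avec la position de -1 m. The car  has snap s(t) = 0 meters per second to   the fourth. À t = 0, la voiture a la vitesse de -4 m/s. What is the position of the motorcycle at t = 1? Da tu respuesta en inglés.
To solve this, we need to take 4 antiderivatives of our snap equation s(t) = -1800·t^2 - 240·t - 48. Taking ∫s(t)dt and applying j(0) = 18, we find j(t) = -600·t^3 - 120·t^2 - 48·t + 18. The integral of jerk is acceleration. Using a(0) = -10, we get a(t) = -150·t^4 - 40·t^3 - 24·t^2 + 18·t - 10. The integral of acceleration is velocity. Using v(0) = 5, we get v(t) = -30·t^5 - 10·t^4 - 8·t^3 + 9·t^2 - 10·t + 5. The integral of velocity, with x(0) = 1, gives position: x(t) = -5·t^6 - 2·t^5 - 2·t^4 + 3·t^3 - 5·t^2 + 5·t + 1. Using x(t) = -5·t^6 - 2·t^5 - 2·t^4 + 3·t^3 - 5·t^2 + 5·t + 1 and substituting t = 1, we find x = -5.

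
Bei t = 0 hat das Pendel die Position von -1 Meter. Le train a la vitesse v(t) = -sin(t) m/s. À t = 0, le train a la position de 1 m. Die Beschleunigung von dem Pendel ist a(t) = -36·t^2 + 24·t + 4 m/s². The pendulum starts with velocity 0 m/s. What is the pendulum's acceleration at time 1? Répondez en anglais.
Using a(t) = -36·t^2 + 24·t + 4 and substituting t = 1, we find a = -8.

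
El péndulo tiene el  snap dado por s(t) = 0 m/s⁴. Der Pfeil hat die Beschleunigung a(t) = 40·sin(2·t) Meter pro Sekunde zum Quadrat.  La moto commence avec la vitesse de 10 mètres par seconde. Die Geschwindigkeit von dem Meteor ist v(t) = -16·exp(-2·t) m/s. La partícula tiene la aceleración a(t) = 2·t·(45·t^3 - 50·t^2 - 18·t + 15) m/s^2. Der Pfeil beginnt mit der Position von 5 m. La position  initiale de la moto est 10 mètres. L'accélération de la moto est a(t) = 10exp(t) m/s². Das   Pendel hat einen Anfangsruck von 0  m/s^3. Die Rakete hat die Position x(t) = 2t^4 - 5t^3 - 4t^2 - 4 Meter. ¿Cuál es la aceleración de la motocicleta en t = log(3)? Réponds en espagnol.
Usando a(t) = 10·exp(t) y sustituyendo t = log(3), encontramos a = 30.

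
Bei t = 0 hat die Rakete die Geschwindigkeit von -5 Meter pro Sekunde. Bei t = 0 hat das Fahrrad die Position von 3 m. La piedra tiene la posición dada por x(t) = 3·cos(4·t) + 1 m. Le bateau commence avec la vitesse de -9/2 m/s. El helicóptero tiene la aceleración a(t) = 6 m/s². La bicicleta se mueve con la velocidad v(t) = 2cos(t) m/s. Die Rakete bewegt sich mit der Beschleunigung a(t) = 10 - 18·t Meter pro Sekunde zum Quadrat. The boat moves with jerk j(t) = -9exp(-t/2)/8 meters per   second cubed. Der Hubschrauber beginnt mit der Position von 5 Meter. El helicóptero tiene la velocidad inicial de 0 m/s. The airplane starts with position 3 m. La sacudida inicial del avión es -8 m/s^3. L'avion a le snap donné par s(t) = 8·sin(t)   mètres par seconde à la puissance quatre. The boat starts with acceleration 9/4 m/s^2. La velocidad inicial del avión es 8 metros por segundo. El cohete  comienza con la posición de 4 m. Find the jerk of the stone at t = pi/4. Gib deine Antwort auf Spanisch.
Para resolver esto, necesitamos tomar 3 derivadas de nuestra ecuación de la posición x(t) = 3·cos(4·t) + 1. La derivada de la posición da la velocidad: v(t) = -12·sin(4·t). La derivada de la velocidad da la aceleración: a(t) = -48·cos(4·t). Tomando d/dt de a(t), encontramos j(t) = 192·sin(4·t). De la ecuación de la sacudida j(t) = 192·sin(4·t), sustituimos t = pi/4 para obtener j = 0.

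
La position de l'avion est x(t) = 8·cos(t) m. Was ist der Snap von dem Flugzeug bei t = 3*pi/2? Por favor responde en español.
Para resolver esto, necesitamos tomar 4 derivadas de nuestra ecuación de la posición x(t) = 8·cos(t). La derivada de la posición da la velocidad: v(t) = -8·sin(t). La derivada de la velocidad da la aceleración: a(t) = -8·cos(t). Tomando d/dt de a(t), encontramos j(t) = 8·sin(t). Derivando la sacudida, obtenemos el snap: s(t) = 8·cos(t). Tenemos el snap s(t) = 8·cos(t). Sustituyendo t = 3*pi/2: s(3*pi/2) = 0.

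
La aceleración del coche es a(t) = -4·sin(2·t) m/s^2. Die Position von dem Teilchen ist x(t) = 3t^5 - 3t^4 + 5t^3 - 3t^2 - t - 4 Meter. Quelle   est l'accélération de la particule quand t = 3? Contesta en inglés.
To solve this, we need to take 2 derivatives of our position equation x(t) = 3·t^5 - 3·t^4 + 5·t^3 - 3·t^2 - t - 4. The derivative of position gives velocity: v(t) = 15·t^4 - 12·t^3 + 15·t^2 - 6·t - 1. Differentiating velocity, we get acceleration: a(t) = 60·t^3 - 36·t^2 + 30·t - 6. We have acceleration a(t) = 60·t^3 - 36·t^2 + 30·t - 6. Substituting t = 3: a(3) = 1380.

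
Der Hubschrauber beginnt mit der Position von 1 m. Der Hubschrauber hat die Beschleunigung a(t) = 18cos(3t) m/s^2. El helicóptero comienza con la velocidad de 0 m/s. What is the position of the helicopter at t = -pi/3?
We must find the antiderivative of our acceleration equation a(t) = 18·cos(3·t) 2 times. Integrating acceleration and using the initial condition v(0) = 0, we get v(t) = 6·sin(3·t). Integrating velocity and using the initial condition x(0) = 1, we get x(t) = 3 - 2·cos(3·t). We have position x(t) = 3 - 2·cos(3·t). Substituting t = -pi/3: x(-pi/3) = 5.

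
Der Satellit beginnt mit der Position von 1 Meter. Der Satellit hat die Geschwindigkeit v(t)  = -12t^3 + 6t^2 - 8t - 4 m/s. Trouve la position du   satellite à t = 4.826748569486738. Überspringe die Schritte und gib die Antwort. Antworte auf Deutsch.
Die Antwort ist -1514.91539857092.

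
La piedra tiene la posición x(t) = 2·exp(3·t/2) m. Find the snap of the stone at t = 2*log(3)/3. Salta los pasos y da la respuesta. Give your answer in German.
Der Snap bei t = 2*log(3)/3 ist s = 243/8.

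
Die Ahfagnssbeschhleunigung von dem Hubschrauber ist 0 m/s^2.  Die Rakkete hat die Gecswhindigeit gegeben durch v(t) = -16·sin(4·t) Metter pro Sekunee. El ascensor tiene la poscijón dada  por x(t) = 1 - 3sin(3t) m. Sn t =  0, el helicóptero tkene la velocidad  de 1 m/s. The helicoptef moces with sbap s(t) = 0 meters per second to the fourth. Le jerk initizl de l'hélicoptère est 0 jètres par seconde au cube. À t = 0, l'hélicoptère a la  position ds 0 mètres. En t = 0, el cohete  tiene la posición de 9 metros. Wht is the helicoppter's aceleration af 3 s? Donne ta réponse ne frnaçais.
Pour résoudre ceci, nous devons prendre 2 intégrales de notre équation du snap s(t) = 0. L'intégrale du snap, avec j(0) = 0, donne le jerk: j(t) = 0. En intégrant le jerk et en utilisant la condition initiale a(0) = 0, nous obtenons a(t) = 0. En utilisant a(t) = 0 et en substituant t = 3, nous trouvons a = 0.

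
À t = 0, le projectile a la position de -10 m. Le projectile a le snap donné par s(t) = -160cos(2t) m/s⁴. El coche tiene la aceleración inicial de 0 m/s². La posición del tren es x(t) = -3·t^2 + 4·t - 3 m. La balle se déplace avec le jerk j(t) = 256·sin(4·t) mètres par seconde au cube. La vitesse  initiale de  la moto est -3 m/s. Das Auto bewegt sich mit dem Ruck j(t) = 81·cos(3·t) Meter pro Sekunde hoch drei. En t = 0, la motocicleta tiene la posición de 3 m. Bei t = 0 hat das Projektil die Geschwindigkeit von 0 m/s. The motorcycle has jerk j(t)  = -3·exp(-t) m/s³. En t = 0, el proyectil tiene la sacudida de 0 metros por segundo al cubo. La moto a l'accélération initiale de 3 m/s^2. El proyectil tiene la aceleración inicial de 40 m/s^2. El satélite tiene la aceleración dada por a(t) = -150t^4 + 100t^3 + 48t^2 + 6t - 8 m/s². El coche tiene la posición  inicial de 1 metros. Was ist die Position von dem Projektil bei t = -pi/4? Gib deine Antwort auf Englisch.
We need to integrate our snap equation s(t) = -160·cos(2·t) 4 times. The antiderivative of snap is jerk. Using j(0) = 0, we get j(t) = -80·sin(2·t). Taking ∫j(t)dt and applying a(0) = 40, we find a(t) = 40·cos(2·t). Taking ∫a(t)dt and applying v(0) = 0, we find v(t) = 20·sin(2·t). Integrating velocity and using the initial condition x(0) = -10, we get x(t) = -10·cos(2·t). We have position x(t) = -10·cos(2·t). Substituting t = -pi/4: x(-pi/4) = 0.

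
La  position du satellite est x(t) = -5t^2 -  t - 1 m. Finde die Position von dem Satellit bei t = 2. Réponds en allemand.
Aus der Gleichung für die Position x(t) = -5·t^2 - t - 1, setzen wir t = 2 ein und erhalten x = -23.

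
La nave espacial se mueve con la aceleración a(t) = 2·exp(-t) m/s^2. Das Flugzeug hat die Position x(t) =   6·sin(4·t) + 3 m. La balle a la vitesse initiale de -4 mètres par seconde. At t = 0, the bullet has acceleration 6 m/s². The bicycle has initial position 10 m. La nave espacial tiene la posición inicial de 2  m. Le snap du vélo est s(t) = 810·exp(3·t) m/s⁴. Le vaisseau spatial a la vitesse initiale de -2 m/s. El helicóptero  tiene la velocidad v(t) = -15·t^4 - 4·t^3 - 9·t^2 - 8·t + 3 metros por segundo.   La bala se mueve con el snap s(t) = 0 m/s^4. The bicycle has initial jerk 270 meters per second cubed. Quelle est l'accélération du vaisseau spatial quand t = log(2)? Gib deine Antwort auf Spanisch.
De la ecuación de la aceleración a(t) = 2·exp(-t), sustituimos t = log(2) para obtener a = 1.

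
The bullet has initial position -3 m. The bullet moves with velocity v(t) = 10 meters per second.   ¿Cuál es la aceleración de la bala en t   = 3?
Debemos derivar nuestra ecuación de la velocidad v(t) = 10 1 vez. Tomando d/dt de v(t), encontramos a(t) = 0. De la ecuación de la aceleración a(t) = 0, sustituimos t = 3 para obtener a = 0.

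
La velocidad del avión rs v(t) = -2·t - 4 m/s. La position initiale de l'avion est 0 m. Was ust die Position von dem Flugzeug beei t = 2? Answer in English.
To find the answer, we compute 1 antiderivative of v(t) = -2·t - 4. Taking ∫v(t)dt and applying x(0) = 0, we find x(t) = -t^2 - 4·t. From the given position equation x(t) = -t^2 - 4·t, we substitute t = 2 to get x = -12.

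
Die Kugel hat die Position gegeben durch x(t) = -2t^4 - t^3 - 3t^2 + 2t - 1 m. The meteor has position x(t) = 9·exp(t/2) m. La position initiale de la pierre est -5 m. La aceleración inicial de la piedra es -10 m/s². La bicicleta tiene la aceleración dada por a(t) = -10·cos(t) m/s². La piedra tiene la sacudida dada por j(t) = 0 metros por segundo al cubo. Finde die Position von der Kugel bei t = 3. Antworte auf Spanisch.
Usando x(t) = -2·t^4 - t^3 - 3·t^2 + 2·t - 1 y sustituyendo t = 3, encontramos x = -211.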